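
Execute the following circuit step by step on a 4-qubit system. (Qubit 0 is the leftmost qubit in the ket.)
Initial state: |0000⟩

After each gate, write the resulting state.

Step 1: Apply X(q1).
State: |0100⟩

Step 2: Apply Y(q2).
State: i|0110⟩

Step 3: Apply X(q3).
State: i|0111⟩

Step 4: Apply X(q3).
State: i|0110⟩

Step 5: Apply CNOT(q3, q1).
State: i|0110⟩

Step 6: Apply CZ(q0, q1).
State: i|0110⟩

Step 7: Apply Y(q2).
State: |0100⟩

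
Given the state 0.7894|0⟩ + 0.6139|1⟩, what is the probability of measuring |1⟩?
0.3769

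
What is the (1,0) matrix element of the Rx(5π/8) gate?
-0.8315i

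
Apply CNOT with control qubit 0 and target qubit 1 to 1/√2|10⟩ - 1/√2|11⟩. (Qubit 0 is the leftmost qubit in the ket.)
-1/√2|10⟩ + 1/√2|11⟩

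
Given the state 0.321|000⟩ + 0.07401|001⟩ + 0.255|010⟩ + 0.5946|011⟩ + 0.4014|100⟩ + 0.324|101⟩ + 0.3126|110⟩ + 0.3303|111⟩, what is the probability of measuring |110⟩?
0.09772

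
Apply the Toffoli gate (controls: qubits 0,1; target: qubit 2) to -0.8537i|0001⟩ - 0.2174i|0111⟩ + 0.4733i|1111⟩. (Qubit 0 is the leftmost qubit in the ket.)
-0.8537i|0001⟩ - 0.2174i|0111⟩ + 0.4733i|1101⟩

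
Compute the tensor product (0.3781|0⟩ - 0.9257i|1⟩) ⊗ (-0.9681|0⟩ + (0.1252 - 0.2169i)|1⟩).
-0.366|00⟩ + (0.04734 - 0.08201i)|01⟩ + 0.8962i|10⟩ + (-0.2008 - 0.1159i)|11⟩

amp(|b₁b₂…⟩) = product of the factor amplitudes for bits b₁, b₂, …; only kets whose every factor amplitude is nonzero survive.
|00⟩: (0.3781)(-0.9681) = -0.366
|01⟩: (0.3781)(0.1252 - 0.2169i) = (0.04734 - 0.08201i)
|10⟩: (-0.9257i)(-0.9681) = 0.8962i
|11⟩: (-0.9257i)(0.1252 - 0.2169i) = (-0.2008 - 0.1159i)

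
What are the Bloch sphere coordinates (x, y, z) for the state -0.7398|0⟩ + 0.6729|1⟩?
(-0.9956, 0, 0.09451)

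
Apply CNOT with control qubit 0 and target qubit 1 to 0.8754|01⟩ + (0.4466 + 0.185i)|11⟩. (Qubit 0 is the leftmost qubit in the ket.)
0.8754|01⟩ + (0.4466 + 0.185i)|10⟩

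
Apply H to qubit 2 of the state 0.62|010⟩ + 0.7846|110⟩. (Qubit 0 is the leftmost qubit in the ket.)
0.4384|010⟩ + 0.4384|011⟩ + 0.5548|110⟩ + 0.5548|111⟩

H on qubit 2 mixes each pair of kets that differ only in qubit 2: amplitudes (a, b) of (|…0…⟩, |…1…⟩) become ((a + b)/√2, (a − b)/√2). Kets absent from the input have amplitude 0.
(|010⟩, |011⟩): (a, b) = (0.62, 0) → (0.4384, 0.4384)
(|110⟩, |111⟩): (a, b) = (0.7846, 0) → (0.5548, 0.5548)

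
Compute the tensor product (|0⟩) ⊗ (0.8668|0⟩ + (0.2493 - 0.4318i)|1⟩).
0.8668|00⟩ + (0.2493 - 0.4318i)|01⟩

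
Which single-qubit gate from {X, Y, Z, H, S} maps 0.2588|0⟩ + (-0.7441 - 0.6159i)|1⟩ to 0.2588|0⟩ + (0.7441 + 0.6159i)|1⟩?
Z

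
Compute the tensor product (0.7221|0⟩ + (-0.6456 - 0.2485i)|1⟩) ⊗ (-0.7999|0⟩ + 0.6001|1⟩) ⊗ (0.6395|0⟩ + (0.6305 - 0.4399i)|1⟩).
-0.3694|000⟩ + (-0.3642 + 0.2541i)|001⟩ + 0.2771|010⟩ + (0.2732 - 0.1906i)|011⟩ + (0.3302 + 0.1271i)|100⟩ + (0.413 - 0.1018i)|101⟩ + (-0.2478 - 0.09537i)|110⟩ + (-0.3099 + 0.0764i)|111⟩

amp(|b₁b₂…⟩) = product of the factor amplitudes for bits b₁, b₂, …; only kets whose every factor amplitude is nonzero survive.
|000⟩: (0.7221)(-0.7999)(0.6395) = -0.3694
|001⟩: (0.7221)(-0.7999)(0.6305 - 0.4399i) = (-0.3642 + 0.2541i)
|010⟩: (0.7221)(0.6001)(0.6395) = 0.2771
|011⟩: (0.7221)(0.6001)(0.6305 - 0.4399i) = (0.2732 - 0.1906i)
|100⟩: (-0.6456 - 0.2485i)(-0.7999)(0.6395) = (0.3302 + 0.1271i)
|101⟩: (-0.6456 - 0.2485i)(-0.7999)(0.6305 - 0.4399i) = (0.413 - 0.1018i)
|110⟩: (-0.6456 - 0.2485i)(0.6001)(0.6395) = (-0.2478 - 0.09537i)
|111⟩: (-0.6456 - 0.2485i)(0.6001)(0.6305 - 0.4399i) = (-0.3099 + 0.0764i)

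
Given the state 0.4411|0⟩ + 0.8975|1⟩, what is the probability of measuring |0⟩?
0.1946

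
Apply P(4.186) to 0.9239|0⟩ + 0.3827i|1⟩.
0.9239|0⟩ + (0.3309 - 0.1923i)|1⟩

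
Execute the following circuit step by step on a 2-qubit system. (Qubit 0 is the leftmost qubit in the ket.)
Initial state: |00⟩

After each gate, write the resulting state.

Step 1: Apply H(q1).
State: 1/√2|00⟩ + 1/√2|01⟩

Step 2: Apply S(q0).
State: 1/√2|00⟩ + 1/√2|01⟩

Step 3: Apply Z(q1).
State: 1/√2|00⟩ - 1/√2|01⟩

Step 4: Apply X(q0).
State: 1/√2|10⟩ - 1/√2|11⟩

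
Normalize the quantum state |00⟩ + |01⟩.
1/√2|00⟩ + 1/√2|01⟩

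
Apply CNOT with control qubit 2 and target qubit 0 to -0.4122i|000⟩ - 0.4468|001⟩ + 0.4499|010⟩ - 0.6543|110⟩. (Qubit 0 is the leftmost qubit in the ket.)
-0.4122i|000⟩ + 0.4499|010⟩ - 0.4468|101⟩ - 0.6543|110⟩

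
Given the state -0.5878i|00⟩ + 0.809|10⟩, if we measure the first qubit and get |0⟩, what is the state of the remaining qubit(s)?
-i|0⟩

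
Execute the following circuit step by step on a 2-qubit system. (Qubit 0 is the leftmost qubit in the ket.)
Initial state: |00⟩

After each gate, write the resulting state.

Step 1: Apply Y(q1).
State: i|01⟩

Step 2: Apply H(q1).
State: (1/√2)i|00⟩ - (1/√2)i|01⟩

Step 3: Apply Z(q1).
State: (1/√2)i|00⟩ + (1/√2)i|01⟩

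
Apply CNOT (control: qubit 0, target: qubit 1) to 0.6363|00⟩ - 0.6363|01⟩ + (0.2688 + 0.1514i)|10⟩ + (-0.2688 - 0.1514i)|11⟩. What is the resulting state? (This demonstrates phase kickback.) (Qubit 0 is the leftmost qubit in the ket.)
0.6363|00⟩ - 0.6363|01⟩ + (-0.2688 - 0.1514i)|10⟩ + (0.2688 + 0.1514i)|11⟩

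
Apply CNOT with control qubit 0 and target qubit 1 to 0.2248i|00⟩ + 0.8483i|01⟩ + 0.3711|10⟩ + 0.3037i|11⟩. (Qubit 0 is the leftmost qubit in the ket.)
0.2248i|00⟩ + 0.8483i|01⟩ + 0.3037i|10⟩ + 0.3711|11⟩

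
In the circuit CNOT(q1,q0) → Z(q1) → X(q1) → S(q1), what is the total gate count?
4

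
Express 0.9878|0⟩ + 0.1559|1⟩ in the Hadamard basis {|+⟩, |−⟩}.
0.8087|+⟩ + 0.5882|−⟩

With |ψ⟩ = α|0⟩ + β|1⟩, the Hadamard-basis coefficients are ⟨+|ψ⟩ = (α + β)/√2 and ⟨−|ψ⟩ = (α − β)/√2.
Here α = 0.9878, β = 0.1559: (α + β)/√2 = 0.8087, (α − β)/√2 = 0.5882.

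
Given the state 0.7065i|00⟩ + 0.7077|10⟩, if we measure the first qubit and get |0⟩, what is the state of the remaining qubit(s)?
i|0⟩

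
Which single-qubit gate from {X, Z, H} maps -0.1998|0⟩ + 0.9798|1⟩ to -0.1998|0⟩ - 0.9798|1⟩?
Z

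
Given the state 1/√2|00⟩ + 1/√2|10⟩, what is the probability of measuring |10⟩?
1/2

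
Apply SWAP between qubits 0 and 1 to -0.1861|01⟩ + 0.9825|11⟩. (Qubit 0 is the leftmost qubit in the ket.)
-0.1861|10⟩ + 0.9825|11⟩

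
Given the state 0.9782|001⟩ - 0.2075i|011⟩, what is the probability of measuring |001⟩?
0.9569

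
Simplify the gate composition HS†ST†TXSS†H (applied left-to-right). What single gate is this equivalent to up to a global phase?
Z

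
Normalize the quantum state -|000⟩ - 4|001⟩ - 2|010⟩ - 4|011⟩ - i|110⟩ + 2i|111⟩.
-0.1543|000⟩ - 0.6172|001⟩ - 0.3086|010⟩ - 0.6172|011⟩ - 0.1543i|110⟩ + 0.3086i|111⟩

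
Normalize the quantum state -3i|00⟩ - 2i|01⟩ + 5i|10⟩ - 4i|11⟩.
-(1/√6)i|00⟩ - 0.2722i|01⟩ + 0.6804i|10⟩ - 0.5443i|11⟩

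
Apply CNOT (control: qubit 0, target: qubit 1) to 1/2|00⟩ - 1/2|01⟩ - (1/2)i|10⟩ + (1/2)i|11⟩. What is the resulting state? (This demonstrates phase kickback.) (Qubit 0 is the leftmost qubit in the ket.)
1/2|00⟩ - 1/2|01⟩ + (1/2)i|10⟩ - (1/2)i|11⟩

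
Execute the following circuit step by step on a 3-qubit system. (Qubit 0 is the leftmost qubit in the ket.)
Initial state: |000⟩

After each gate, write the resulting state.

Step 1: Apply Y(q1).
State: i|010⟩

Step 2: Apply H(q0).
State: (1/√2)i|010⟩ + (1/√2)i|110⟩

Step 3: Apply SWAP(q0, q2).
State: (1/√2)i|010⟩ + (1/√2)i|011⟩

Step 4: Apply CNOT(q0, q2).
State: (1/√2)i|010⟩ + (1/√2)i|011⟩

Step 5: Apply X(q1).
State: (1/√2)i|000⟩ + (1/√2)i|001⟩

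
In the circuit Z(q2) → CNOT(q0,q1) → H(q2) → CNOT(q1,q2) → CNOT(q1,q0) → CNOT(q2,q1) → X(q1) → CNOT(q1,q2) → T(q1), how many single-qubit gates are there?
4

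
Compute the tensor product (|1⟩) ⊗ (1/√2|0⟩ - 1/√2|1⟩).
1/√2|10⟩ - 1/√2|11⟩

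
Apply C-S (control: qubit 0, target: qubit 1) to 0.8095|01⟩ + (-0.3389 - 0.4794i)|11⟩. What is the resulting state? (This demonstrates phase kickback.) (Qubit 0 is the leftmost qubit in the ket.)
0.8095|01⟩ + (0.4794 - 0.3389i)|11⟩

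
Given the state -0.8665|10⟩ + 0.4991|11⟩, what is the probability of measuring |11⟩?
0.2491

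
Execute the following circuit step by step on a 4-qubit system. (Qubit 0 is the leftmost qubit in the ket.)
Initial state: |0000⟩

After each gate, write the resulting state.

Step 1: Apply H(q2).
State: 1/√2|0000⟩ + 1/√2|0010⟩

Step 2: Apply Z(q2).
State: 1/√2|0000⟩ - 1/√2|0010⟩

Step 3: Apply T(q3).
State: 1/√2|0000⟩ - 1/√2|0010⟩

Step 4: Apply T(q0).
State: 1/√2|0000⟩ - 1/√2|0010⟩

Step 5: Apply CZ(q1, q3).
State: 1/√2|0000⟩ - 1/√2|0010⟩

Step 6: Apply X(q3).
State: 1/√2|0001⟩ - 1/√2|0011⟩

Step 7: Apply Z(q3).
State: -1/√2|0001⟩ + 1/√2|0011⟩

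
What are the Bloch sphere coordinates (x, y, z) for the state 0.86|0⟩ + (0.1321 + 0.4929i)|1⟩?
(0.2272, 0.8478, 0.4792)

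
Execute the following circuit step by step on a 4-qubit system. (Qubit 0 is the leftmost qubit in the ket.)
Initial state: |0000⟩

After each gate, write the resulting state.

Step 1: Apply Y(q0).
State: i|1000⟩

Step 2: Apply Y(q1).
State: -|1100⟩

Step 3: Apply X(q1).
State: -|1000⟩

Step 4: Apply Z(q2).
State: -|1000⟩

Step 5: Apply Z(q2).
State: -|1000⟩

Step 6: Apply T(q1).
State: -|1000⟩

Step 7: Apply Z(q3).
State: -|1000⟩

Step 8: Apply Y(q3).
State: -i|1001⟩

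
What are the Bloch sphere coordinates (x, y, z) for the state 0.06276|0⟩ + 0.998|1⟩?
(0.1253, 0, -0.9921)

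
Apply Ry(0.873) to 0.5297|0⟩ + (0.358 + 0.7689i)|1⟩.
(0.3287 - 0.3251i)|0⟩ + (0.5484 + 0.6968i)|1⟩

Ry(0.873) = [[cos(θ/2), −sin(θ/2)], [sin(θ/2), cos(θ/2)]]; θ = 0.873, cos(θ/2) ≈ 0.906237, sin(θ/2) ≈ 0.42277.
With a = amp(|0⟩) = 0.5297 and b = amp(|1⟩) = (0.358 + 0.7689i):
new amp(|0⟩) = (0.906237)·a + (-0.42277)·b = (0.3287 - 0.3251i)
new amp(|1⟩) = (0.42277)·a + (0.906237)·b = (0.5484 + 0.6968i)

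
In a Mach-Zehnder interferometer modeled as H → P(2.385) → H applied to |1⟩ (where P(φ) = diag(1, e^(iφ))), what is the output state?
(0.8636 - 0.3432i)|0⟩ + (0.1364 + 0.3432i)|1⟩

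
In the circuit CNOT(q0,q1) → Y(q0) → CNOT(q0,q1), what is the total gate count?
3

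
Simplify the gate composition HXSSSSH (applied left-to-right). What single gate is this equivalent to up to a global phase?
Z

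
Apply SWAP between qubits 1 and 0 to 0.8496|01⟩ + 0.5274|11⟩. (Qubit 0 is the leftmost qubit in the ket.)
0.8496|10⟩ + 0.5274|11⟩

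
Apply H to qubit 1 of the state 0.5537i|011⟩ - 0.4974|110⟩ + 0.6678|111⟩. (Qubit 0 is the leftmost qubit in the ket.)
0.3915i|001⟩ - 0.3915i|011⟩ - 0.3517|100⟩ + 0.4722|101⟩ + 0.3517|110⟩ - 0.4722|111⟩

H on qubit 1 mixes each pair of kets that differ only in qubit 1: amplitudes (a, b) of (|…0…⟩, |…1…⟩) become ((a + b)/√2, (a − b)/√2). Kets absent from the input have amplitude 0.
(|001⟩, |011⟩): (a, b) = (0, 0.5537i) → (0.3915i, -0.3915i)
(|100⟩, |110⟩): (a, b) = (0, -0.4974) → (-0.3517, 0.3517)
(|101⟩, |111⟩): (a, b) = (0, 0.6678) → (0.4722, -0.4722)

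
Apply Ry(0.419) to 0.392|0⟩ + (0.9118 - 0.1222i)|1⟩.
(0.1938 + 0.02541i)|0⟩ + (0.9734 - 0.1195i)|1⟩

Ry(0.419) = [[cos(θ/2), −sin(θ/2)], [sin(θ/2), cos(θ/2)]]; θ = 0.419, cos(θ/2) ≈ 0.978135, sin(θ/2) ≈ 0.207971.
With a = amp(|0⟩) = 0.392 and b = amp(|1⟩) = (0.9118 - 0.1222i):
new amp(|0⟩) = (0.978135)·a + (-0.207971)·b = (0.1938 + 0.02541i)
new amp(|1⟩) = (0.207971)·a + (0.978135)·b = (0.9734 - 0.1195i)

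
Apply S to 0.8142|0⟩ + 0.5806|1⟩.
0.8142|0⟩ + 0.5806i|1⟩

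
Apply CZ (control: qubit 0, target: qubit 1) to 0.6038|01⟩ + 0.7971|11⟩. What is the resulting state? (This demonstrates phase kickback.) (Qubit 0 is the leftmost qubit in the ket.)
0.6038|01⟩ - 0.7971|11⟩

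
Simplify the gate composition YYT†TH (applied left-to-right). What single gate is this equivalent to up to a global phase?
H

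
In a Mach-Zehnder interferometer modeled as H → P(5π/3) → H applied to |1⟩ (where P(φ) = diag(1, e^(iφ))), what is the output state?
(0.25 + 0.433i)|0⟩ + (0.75 - 0.433i)|1⟩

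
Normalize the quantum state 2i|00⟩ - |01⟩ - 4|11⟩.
0.4364i|00⟩ - 0.2182|01⟩ - 0.8729|11⟩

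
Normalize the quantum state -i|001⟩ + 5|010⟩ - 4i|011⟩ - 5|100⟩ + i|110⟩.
-0.1213i|001⟩ + 0.6063|010⟩ - 0.4851i|011⟩ - 0.6063|100⟩ + 0.1213i|110⟩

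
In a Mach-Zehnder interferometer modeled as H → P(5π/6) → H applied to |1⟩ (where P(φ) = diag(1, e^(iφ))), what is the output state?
(0.933 - 0.25i)|0⟩ + (0.06699 + 0.25i)|1⟩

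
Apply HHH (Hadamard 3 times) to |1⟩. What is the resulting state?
1/√2|0⟩ - 1/√2|1⟩

H² = I, so H^3 = H: a single Hadamard. With (a, b) = (0, 1), H gives ((a + b)/√2, (a − b)/√2) = (1/√2, -1/√2).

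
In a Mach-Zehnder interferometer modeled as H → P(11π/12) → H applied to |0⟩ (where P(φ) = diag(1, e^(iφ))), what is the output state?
(0.01704 + 0.1294i)|0⟩ + (0.983 - 0.1294i)|1⟩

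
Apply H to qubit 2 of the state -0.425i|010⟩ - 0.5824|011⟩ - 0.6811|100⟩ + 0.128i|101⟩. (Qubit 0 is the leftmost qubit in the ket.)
(-0.4118 - 0.3005i)|010⟩ + (0.4118 - 0.3005i)|011⟩ + (-0.4816 + 0.09051i)|100⟩ + (-0.4816 - 0.09051i)|101⟩

H on qubit 2 mixes each pair of kets that differ only in qubit 2: amplitudes (a, b) of (|…0…⟩, |…1…⟩) become ((a + b)/√2, (a − b)/√2). Kets absent from the input have amplitude 0.
(|010⟩, |011⟩): (a, b) = (-0.425i, -0.5824) → ((-0.4118 - 0.3005i), (0.4118 - 0.3005i))
(|100⟩, |101⟩): (a, b) = (-0.6811, 0.128i) → ((-0.4816 + 0.09051i), (-0.4816 - 0.09051i))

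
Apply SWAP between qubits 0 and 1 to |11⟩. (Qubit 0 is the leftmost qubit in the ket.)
|11⟩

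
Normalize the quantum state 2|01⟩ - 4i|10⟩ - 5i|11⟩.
0.2981|01⟩ - 0.5963i|10⟩ - 0.7454i|11⟩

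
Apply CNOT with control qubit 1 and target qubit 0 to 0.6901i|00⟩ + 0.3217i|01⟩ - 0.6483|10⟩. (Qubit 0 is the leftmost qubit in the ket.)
0.6901i|00⟩ - 0.6483|10⟩ + 0.3217i|11⟩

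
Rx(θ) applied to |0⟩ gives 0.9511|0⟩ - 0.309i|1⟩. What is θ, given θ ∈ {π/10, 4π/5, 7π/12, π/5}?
π/5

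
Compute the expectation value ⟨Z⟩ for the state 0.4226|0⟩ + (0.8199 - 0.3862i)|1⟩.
-0.6428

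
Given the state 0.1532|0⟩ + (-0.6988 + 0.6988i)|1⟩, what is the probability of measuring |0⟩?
0.02347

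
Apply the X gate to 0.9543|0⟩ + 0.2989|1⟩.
0.2989|0⟩ + 0.9543|1⟩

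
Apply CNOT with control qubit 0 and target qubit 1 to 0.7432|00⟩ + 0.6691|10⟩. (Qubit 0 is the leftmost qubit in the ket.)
0.7432|00⟩ + 0.6691|11⟩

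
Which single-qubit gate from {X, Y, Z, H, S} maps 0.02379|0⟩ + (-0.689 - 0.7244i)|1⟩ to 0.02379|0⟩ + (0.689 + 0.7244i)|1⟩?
Z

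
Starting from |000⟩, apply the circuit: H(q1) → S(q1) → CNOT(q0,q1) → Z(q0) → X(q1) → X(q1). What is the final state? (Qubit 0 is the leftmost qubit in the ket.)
1/√2|000⟩ + (1/√2)i|010⟩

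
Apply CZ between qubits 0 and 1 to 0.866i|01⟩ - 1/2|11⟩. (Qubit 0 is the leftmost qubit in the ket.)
0.866i|01⟩ + 1/2|11⟩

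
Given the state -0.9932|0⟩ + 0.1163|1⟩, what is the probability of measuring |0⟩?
0.9864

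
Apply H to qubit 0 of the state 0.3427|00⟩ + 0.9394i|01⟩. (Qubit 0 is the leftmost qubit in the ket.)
0.2423|00⟩ + 0.6643i|01⟩ + 0.2423|10⟩ + 0.6643i|11⟩

H on qubit 0 mixes each pair of kets that differ only in qubit 0: amplitudes (a, b) of (|…0…⟩, |…1…⟩) become ((a + b)/√2, (a − b)/√2). Kets absent from the input have amplitude 0.
(|00⟩, |10⟩): (a, b) = (0.3427, 0) → (0.2423, 0.2423)
(|01⟩, |11⟩): (a, b) = (0.9394i, 0) → (0.6643i, 0.6643i)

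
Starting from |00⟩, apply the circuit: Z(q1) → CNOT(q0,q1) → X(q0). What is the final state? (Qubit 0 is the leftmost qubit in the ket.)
|10⟩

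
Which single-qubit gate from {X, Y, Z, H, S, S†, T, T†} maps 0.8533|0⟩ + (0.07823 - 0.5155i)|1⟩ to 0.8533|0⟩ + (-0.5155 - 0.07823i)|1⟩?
S†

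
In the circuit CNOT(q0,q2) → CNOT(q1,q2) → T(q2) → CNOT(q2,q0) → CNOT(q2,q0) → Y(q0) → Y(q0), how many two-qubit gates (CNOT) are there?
4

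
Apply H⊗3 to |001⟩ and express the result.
1/√8|000⟩ - 1/√8|001⟩ + 1/√8|010⟩ - 1/√8|011⟩ + 1/√8|100⟩ - 1/√8|101⟩ + 1/√8|110⟩ - 1/√8|111⟩

H⊗3 gives amp(|y⟩) = (1/2√2) Σ_x (−1)^(x·y) amp(|x⟩), where x·y is the number of positions in which both x and y have a 1.
|000⟩: (1)/(2√2) = 1/√8
|001⟩: (-1)/(2√2) = -1/√8
|010⟩: (1)/(2√2) = 1/√8
|011⟩: (-1)/(2√2) = -1/√8
|100⟩: (1)/(2√2) = 1/√8
|101⟩: (-1)/(2√2) = -1/√8
|110⟩: (1)/(2√2) = 1/√8
|111⟩: (-1)/(2√2) = -1/√8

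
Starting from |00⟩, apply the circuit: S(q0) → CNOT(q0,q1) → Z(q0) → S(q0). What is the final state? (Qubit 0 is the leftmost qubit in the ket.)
|00⟩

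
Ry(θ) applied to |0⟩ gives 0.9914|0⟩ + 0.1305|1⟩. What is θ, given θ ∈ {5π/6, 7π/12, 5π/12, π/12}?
π/12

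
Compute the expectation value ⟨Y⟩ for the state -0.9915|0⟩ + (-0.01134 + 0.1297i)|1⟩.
-0.2572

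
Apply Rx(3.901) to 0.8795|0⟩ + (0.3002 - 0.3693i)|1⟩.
(-0.669 - 0.2788i)|0⟩ + (-0.1113 - 0.68i)|1⟩

Rx(3.901) = [[cos(θ/2), −i·sin(θ/2)], [−i·sin(θ/2), cos(θ/2)]]; θ = 3.901, cos(θ/2) ≈ -0.370645, sin(θ/2) ≈ 0.928775.
With a = amp(|0⟩) = 0.8795 and b = amp(|1⟩) = (0.3002 - 0.3693i):
new amp(|0⟩) = (-0.370645)·a + (-0.928775i)·b = (-0.669 - 0.2788i)
new amp(|1⟩) = (-0.928775i)·a + (-0.370645)·b = (-0.1113 - 0.68i)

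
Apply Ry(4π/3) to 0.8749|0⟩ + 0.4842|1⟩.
-0.8568|0⟩ + 0.5156|1⟩

Ry(4π/3) = [[cos(θ/2), −sin(θ/2)], [sin(θ/2), cos(θ/2)]]; θ = 4π/3, cos(θ/2) ≈ -0.5, sin(θ/2) ≈ 0.866025.
With a = amp(|0⟩) = 0.8749 and b = amp(|1⟩) = 0.4842:
new amp(|0⟩) = (-0.5)·a + (-0.866025)·b = -0.8568
new amp(|1⟩) = (0.866025)·a + (-0.5)·b = 0.5156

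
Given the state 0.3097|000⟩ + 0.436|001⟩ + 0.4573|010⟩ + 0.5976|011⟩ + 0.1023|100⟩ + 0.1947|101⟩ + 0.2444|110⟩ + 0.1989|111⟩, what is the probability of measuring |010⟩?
0.2091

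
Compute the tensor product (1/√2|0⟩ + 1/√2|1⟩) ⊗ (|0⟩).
1/√2|00⟩ + 1/√2|10⟩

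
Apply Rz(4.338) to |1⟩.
(-0.5632 + 0.8263i)|1⟩

Rz(4.338) = [[e^(−iθ/2), 0], [0, e^(iθ/2)]] with e^(±iθ/2) = cos(θ/2) ± i·sin(θ/2); θ = 4.338, cos(θ/2) ≈ -0.563159, sin(θ/2) ≈ 0.826349.
With a = amp(|0⟩) = 0 and b = amp(|1⟩) = 1:
new amp(|0⟩) = (-0.563159 - 0.826349i)·a = 0
new amp(|1⟩) = (-0.563159 + 0.826349i)·b = (-0.5632 + 0.8263i)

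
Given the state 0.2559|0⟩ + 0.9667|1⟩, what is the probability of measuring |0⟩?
0.06548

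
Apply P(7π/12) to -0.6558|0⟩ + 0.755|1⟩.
-0.6558|0⟩ + (-0.1954 + 0.7293i)|1⟩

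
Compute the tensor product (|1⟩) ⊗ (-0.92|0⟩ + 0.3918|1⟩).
-0.92|10⟩ + 0.3918|11⟩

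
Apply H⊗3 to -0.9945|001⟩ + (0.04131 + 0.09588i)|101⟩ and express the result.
(-0.337 + 0.0339i)|000⟩ + (0.337 - 0.0339i)|001⟩ + (-0.337 + 0.0339i)|010⟩ + (0.337 - 0.0339i)|011⟩ + (-0.3662 - 0.0339i)|100⟩ + (0.3662 + 0.0339i)|101⟩ + (-0.3662 - 0.0339i)|110⟩ + (0.3662 + 0.0339i)|111⟩

H⊗3 gives amp(|y⟩) = (1/2√2) Σ_x (−1)^(x·y) amp(|x⟩), where x·y is the number of positions in which both x and y have a 1.
|000⟩: (-0.9945 + (0.04131 + 0.09588i))/(2√2) = (-0.337 + 0.0339i)
|001⟩: (0.9945 - (0.04131 + 0.09588i))/(2√2) = (0.337 - 0.0339i)
|010⟩: (-0.9945 + (0.04131 + 0.09588i))/(2√2) = (-0.337 + 0.0339i)
|011⟩: (0.9945 - (0.04131 + 0.09588i))/(2√2) = (0.337 - 0.0339i)
|100⟩: (-0.9945 - (0.04131 + 0.09588i))/(2√2) = (-0.3662 - 0.0339i)
|101⟩: (0.9945 + (0.04131 + 0.09588i))/(2√2) = (0.3662 + 0.0339i)
|110⟩: (-0.9945 - (0.04131 + 0.09588i))/(2√2) = (-0.3662 - 0.0339i)
|111⟩: (0.9945 + (0.04131 + 0.09588i))/(2√2) = (0.3662 + 0.0339i)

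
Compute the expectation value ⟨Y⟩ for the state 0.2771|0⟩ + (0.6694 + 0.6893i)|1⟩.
0.382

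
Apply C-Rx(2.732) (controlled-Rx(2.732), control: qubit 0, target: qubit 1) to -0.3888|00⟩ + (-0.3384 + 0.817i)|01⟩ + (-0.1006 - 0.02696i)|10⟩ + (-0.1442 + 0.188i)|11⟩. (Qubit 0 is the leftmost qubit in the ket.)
-0.3888|00⟩ + (-0.3384 + 0.817i)|01⟩ + (0.1636 + 0.1357i)|10⟩ + (-0.05572 + 0.1367i)|11⟩

C-Rx(2.732) leaves the control-|0⟩ kets |00⟩, |01⟩ unchanged and applies Rx(2.732) to qubit 1 on the control-|1⟩ pair (|10⟩, |11⟩).
Rx(2.732) = [[cos(θ/2), −i·sin(θ/2)], [−i·sin(θ/2), cos(θ/2)]]; θ = 2.732, cos(θ/2) ≈ 0.203368, sin(θ/2) ≈ 0.979102.
With a = amp(|10⟩) = (-0.1006 - 0.02696i) and b = amp(|11⟩) = (-0.1442 + 0.188i):
new amp(|10⟩) = (0.203368)·a + (-0.979102i)·b = (0.1636 + 0.1357i)
new amp(|11⟩) = (-0.979102i)·a + (0.203368)·b = (-0.05572 + 0.1367i)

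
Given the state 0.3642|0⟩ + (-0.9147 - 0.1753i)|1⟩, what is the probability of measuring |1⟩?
0.8674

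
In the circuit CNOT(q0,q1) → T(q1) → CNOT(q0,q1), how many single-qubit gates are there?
1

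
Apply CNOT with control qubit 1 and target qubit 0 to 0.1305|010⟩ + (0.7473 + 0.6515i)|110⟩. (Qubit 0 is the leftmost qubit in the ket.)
(0.7473 + 0.6515i)|010⟩ + 0.1305|110⟩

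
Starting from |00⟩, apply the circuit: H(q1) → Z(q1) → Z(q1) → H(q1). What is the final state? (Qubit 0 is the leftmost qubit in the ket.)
|00⟩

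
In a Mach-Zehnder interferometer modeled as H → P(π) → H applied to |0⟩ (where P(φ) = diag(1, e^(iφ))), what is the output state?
|1⟩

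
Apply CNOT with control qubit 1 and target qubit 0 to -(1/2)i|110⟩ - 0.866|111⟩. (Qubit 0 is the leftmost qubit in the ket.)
-(1/2)i|010⟩ - 0.866|011⟩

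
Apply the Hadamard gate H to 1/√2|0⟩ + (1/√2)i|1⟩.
(1/2 + (1/2)i)|0⟩ + (1/2 - (1/2)i)|1⟩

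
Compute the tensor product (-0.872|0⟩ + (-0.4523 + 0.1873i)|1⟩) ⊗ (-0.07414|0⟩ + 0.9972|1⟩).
0.06465|00⟩ - 0.8696|01⟩ + (0.03353 - 0.01389i)|10⟩ + (-0.451 + 0.1868i)|11⟩

amp(|b₁b₂…⟩) = product of the factor amplitudes for bits b₁, b₂, …; only kets whose every factor amplitude is nonzero survive.
|00⟩: (-0.872)(-0.07414) = 0.06465
|01⟩: (-0.872)(0.9972) = -0.8696
|10⟩: (-0.4523 + 0.1873i)(-0.07414) = (0.03353 - 0.01389i)
|11⟩: (-0.4523 + 0.1873i)(0.9972) = (-0.451 + 0.1868i)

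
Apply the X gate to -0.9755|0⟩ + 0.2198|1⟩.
0.2198|0⟩ - 0.9755|1⟩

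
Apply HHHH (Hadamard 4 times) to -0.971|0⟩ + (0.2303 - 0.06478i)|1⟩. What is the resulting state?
-0.971|0⟩ + (0.2303 - 0.06478i)|1⟩

H² = I, so an even number of Hadamards cancels: H^4 = I and the state is unchanged.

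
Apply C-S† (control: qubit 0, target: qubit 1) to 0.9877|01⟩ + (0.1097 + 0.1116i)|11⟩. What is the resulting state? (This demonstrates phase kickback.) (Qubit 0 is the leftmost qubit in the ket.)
0.9877|01⟩ + (0.1116 - 0.1097i)|11⟩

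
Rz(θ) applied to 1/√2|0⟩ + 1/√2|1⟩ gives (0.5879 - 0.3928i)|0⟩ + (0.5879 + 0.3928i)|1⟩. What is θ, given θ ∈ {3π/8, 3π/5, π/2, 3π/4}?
3π/8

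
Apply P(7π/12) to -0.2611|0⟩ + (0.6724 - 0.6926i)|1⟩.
-0.2611|0⟩ + (0.495 + 0.8287i)|1⟩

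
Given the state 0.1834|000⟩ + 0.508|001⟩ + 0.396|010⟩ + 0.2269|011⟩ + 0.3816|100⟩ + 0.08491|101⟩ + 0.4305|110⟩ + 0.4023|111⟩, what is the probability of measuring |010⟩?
0.1568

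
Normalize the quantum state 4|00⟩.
|00⟩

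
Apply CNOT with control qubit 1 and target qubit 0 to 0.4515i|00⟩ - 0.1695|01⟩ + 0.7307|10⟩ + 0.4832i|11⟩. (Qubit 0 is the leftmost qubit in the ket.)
0.4515i|00⟩ + 0.4832i|01⟩ + 0.7307|10⟩ - 0.1695|11⟩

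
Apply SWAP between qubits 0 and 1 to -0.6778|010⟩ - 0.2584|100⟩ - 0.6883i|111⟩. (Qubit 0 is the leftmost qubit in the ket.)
-0.2584|010⟩ - 0.6778|100⟩ - 0.6883i|111⟩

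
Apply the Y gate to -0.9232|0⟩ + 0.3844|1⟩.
-0.3844i|0⟩ - 0.9232i|1⟩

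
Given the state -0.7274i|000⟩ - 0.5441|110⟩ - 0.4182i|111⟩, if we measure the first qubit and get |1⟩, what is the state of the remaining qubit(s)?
-0.7929|10⟩ - 0.6094i|11⟩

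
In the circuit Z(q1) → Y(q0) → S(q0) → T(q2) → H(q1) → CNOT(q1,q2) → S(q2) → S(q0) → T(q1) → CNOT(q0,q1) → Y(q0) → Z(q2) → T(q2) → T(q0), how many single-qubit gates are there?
12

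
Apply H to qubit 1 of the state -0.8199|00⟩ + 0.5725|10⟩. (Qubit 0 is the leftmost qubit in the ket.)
-0.5798|00⟩ - 0.5798|01⟩ + 0.4048|10⟩ + 0.4048|11⟩

H on qubit 1 mixes each pair of kets that differ only in qubit 1: amplitudes (a, b) of (|…0…⟩, |…1…⟩) become ((a + b)/√2, (a − b)/√2). Kets absent from the input have amplitude 0.
(|00⟩, |01⟩): (a, b) = (-0.8199, 0) → (-0.5798, -0.5798)
(|10⟩, |11⟩): (a, b) = (0.5725, 0) → (0.4048, 0.4048)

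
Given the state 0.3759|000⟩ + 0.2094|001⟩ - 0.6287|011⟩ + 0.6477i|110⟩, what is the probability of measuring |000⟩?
0.1413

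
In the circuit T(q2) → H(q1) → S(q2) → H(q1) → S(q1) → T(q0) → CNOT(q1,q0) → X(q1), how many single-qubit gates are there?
7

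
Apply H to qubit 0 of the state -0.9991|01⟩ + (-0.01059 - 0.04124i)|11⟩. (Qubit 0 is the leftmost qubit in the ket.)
(-0.714 - 0.02916i)|01⟩ + (-0.699 + 0.02916i)|11⟩

H on qubit 0 mixes each pair of kets that differ only in qubit 0: amplitudes (a, b) of (|…0…⟩, |…1…⟩) become ((a + b)/√2, (a − b)/√2). Kets absent from the input have amplitude 0.
(|01⟩, |11⟩): (a, b) = (-0.9991, (-0.01059 - 0.04124i)) → ((-0.714 - 0.02916i), (-0.699 + 0.02916i))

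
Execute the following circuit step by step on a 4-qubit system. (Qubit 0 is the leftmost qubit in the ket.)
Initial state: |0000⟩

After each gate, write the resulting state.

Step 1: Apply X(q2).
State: |0010⟩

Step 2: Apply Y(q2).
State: -i|0000⟩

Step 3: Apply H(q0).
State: -(1/√2)i|0000⟩ - (1/√2)i|1000⟩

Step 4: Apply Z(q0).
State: -(1/√2)i|0000⟩ + (1/√2)i|1000⟩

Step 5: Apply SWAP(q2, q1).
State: -(1/√2)i|0000⟩ + (1/√2)i|1000⟩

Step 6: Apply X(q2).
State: -(1/√2)i|0010⟩ + (1/√2)i|1010⟩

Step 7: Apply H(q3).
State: -(1/2)i|0010⟩ - (1/2)i|0011⟩ + (1/2)i|1010⟩ + (1/2)i|1011⟩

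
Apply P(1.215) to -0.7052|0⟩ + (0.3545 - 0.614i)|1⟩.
-0.7052|0⟩ + (0.699 + 0.1184i)|1⟩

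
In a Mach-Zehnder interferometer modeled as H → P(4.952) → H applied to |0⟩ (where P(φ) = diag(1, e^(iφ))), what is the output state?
(0.6187 - 0.4857i)|0⟩ + (0.3813 + 0.4857i)|1⟩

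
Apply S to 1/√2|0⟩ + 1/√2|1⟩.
1/√2|0⟩ + (1/√2)i|1⟩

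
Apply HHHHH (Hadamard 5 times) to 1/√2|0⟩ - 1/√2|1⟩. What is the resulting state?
|1⟩

H² = I, so H^5 = H: a single Hadamard. With (a, b) = (1/√2, -1/√2), H gives ((a + b)/√2, (a − b)/√2) = (0, 1).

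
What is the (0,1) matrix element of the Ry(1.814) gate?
-0.7877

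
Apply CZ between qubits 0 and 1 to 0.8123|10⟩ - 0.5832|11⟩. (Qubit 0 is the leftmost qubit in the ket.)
0.8123|10⟩ + 0.5832|11⟩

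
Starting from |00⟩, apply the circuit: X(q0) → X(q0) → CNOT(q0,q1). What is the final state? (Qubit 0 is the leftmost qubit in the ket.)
|00⟩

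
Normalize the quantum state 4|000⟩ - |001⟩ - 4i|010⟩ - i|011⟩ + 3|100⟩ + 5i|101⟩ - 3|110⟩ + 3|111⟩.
0.4313|000⟩ - 0.1078|001⟩ - 0.4313i|010⟩ - 0.1078i|011⟩ + 0.3235|100⟩ + 0.5392i|101⟩ - 0.3235|110⟩ + 0.3235|111⟩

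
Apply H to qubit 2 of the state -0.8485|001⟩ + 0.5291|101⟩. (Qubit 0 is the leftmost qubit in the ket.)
-0.6|000⟩ + 0.6|001⟩ + 0.3741|100⟩ - 0.3741|101⟩

H on qubit 2 mixes each pair of kets that differ only in qubit 2: amplitudes (a, b) of (|…0…⟩, |…1…⟩) become ((a + b)/√2, (a − b)/√2). Kets absent from the input have amplitude 0.
(|000⟩, |001⟩): (a, b) = (0, -0.8485) → (-0.6, 0.6)
(|100⟩, |101⟩): (a, b) = (0, 0.5291) → (0.3741, -0.3741)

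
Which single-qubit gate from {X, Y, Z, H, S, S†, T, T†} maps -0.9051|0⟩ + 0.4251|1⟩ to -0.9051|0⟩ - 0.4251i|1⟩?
S†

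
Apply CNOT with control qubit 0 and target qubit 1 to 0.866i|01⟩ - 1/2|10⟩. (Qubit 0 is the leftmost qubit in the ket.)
0.866i|01⟩ - 1/2|11⟩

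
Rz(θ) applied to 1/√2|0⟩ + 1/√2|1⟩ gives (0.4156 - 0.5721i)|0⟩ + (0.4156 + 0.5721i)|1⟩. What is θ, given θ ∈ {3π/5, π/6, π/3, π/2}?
3π/5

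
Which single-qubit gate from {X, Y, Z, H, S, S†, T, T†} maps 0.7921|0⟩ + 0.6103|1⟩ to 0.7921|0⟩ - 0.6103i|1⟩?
S†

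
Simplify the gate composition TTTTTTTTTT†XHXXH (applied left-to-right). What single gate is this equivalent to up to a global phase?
X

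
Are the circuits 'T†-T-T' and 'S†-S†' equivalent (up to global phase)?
No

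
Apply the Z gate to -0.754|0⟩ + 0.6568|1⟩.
-0.754|0⟩ - 0.6568|1⟩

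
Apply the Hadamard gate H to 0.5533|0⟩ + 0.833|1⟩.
0.9803|0⟩ - 0.1978|1⟩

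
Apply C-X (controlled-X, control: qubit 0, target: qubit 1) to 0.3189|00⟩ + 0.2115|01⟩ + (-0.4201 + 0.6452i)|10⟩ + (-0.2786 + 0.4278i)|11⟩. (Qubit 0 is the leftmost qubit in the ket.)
0.3189|00⟩ + 0.2115|01⟩ + (-0.2786 + 0.4278i)|10⟩ + (-0.4201 + 0.6452i)|11⟩

C-X leaves the control-|0⟩ kets |00⟩, |01⟩ unchanged and applies X to qubit 1 on the control-|1⟩ pair (|10⟩, |11⟩).
X = [[0, 1], [1, 0]].
With a = amp(|10⟩) = (-0.4201 + 0.6452i) and b = amp(|11⟩) = (-0.2786 + 0.4278i):
new amp(|10⟩) = (1)·b = (-0.2786 + 0.4278i)
new amp(|11⟩) = (1)·a = (-0.4201 + 0.6452i)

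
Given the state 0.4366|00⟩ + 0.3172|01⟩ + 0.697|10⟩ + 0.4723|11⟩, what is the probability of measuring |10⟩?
0.4858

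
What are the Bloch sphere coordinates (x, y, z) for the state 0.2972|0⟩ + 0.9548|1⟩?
(0.5675, 0, -0.8233)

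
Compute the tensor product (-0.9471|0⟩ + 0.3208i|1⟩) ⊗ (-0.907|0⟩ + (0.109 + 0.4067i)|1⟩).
0.859|00⟩ + (-0.1032 - 0.3852i)|01⟩ - 0.291i|10⟩ + (-0.1305 + 0.03497i)|11⟩

amp(|b₁b₂…⟩) = product of the factor amplitudes for bits b₁, b₂, …; only kets whose every factor amplitude is nonzero survive.
|00⟩: (-0.9471)(-0.907) = 0.859
|01⟩: (-0.9471)(0.109 + 0.4067i) = (-0.1032 - 0.3852i)
|10⟩: (0.3208i)(-0.907) = -0.291i
|11⟩: (0.3208i)(0.109 + 0.4067i) = (-0.1305 + 0.03497i)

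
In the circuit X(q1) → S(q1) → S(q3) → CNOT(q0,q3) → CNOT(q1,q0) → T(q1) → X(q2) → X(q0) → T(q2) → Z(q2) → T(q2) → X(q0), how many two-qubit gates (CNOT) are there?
2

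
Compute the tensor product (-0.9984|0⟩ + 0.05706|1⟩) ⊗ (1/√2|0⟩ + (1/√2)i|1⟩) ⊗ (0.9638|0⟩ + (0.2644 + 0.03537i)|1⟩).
-0.6804|000⟩ + (-0.1867 - 0.02497i)|001⟩ - 0.6804i|010⟩ + (0.02497 - 0.1867i)|011⟩ + 0.03889|100⟩ + (0.01067 + 0.001427i)|101⟩ + 0.03889i|110⟩ + (-0.001427 + 0.01067i)|111⟩

amp(|b₁b₂…⟩) = product of the factor amplitudes for bits b₁, b₂, …; only kets whose every factor amplitude is nonzero survive.
|000⟩: (-0.9984)(1/√2)(0.9638) = -0.6804
|001⟩: (-0.9984)(1/√2)(0.2644 + 0.03537i) = (-0.1867 - 0.02497i)
|010⟩: (-0.9984)((1/√2)i)(0.9638) = -0.6804i
|011⟩: (-0.9984)((1/√2)i)(0.2644 + 0.03537i) = (0.02497 - 0.1867i)
|100⟩: (0.05706)(1/√2)(0.9638) = 0.03889
|101⟩: (0.05706)(1/√2)(0.2644 + 0.03537i) = (0.01067 + 0.001427i)
|110⟩: (0.05706)((1/√2)i)(0.9638) = 0.03889i
|111⟩: (0.05706)((1/√2)i)(0.2644 + 0.03537i) = (-0.001427 + 0.01067i)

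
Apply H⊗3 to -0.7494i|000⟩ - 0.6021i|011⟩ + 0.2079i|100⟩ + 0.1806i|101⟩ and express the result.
-0.3405i|000⟩ - 0.04243i|001⟩ + 0.08528i|010⟩ - 0.4682i|011⟩ - 0.6152i|100⟩ - 0.06173i|101⟩ - 0.1894i|110⟩ - 0.4875i|111⟩

H⊗3 gives amp(|y⟩) = (1/2√2) Σ_x (−1)^(x·y) amp(|x⟩), where x·y is the number of positions in which both x and y have a 1.
|000⟩: (-0.7494i - 0.6021i + 0.2079i + 0.1806i)/(2√2) = -0.3405i
|001⟩: (-0.7494i + 0.6021i + 0.2079i - 0.1806i)/(2√2) = -0.04243i
|010⟩: (-0.7494i + 0.6021i + 0.2079i + 0.1806i)/(2√2) = 0.08528i
|011⟩: (-0.7494i - 0.6021i + 0.2079i - 0.1806i)/(2√2) = -0.4682i
|100⟩: (-0.7494i - 0.6021i - 0.2079i - 0.1806i)/(2√2) = -0.6152i
|101⟩: (-0.7494i + 0.6021i - 0.2079i + 0.1806i)/(2√2) = -0.06173i
|110⟩: (-0.7494i + 0.6021i - 0.2079i - 0.1806i)/(2√2) = -0.1894i
|111⟩: (-0.7494i - 0.6021i - 0.2079i + 0.1806i)/(2√2) = -0.4875i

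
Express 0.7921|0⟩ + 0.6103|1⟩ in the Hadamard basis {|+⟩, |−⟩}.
0.9916|+⟩ + 0.1286|−⟩

With |ψ⟩ = α|0⟩ + β|1⟩, the Hadamard-basis coefficients are ⟨+|ψ⟩ = (α + β)/√2 and ⟨−|ψ⟩ = (α − β)/√2.
Here α = 0.7921, β = 0.6103: (α + β)/√2 = 0.9916, (α − β)/√2 = 0.1286.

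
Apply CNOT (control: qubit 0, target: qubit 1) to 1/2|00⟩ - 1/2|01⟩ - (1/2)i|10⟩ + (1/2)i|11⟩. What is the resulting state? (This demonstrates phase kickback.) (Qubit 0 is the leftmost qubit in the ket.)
1/2|00⟩ - 1/2|01⟩ + (1/2)i|10⟩ - (1/2)i|11⟩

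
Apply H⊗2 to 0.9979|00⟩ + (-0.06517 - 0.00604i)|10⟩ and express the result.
(0.4664 - 0.00302i)|00⟩ + (0.4664 - 0.00302i)|01⟩ + (0.5315 + 0.00302i)|10⟩ + (0.5315 + 0.00302i)|11⟩

H⊗2 gives amp(|y⟩) = (1/2) Σ_x (−1)^(x·y) amp(|x⟩), where x·y is the number of positions in which both x and y have a 1.
|00⟩: (0.9979 + (-0.06517 - 0.00604i))/2 = (0.4664 - 0.00302i)
|01⟩: (0.9979 + (-0.06517 - 0.00604i))/2 = (0.4664 - 0.00302i)
|10⟩: (0.9979 - (-0.06517 - 0.00604i))/2 = (0.5315 + 0.00302i)
|11⟩: (0.9979 - (-0.06517 - 0.00604i))/2 = (0.5315 + 0.00302i)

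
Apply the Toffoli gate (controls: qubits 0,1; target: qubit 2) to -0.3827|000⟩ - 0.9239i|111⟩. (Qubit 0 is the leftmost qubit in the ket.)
-0.3827|000⟩ - 0.9239i|110⟩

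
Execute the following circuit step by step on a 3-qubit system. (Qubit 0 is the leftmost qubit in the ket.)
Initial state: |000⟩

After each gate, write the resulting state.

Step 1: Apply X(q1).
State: |010⟩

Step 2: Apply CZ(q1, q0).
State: |010⟩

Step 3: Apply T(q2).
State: |010⟩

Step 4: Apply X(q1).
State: |000⟩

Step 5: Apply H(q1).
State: 1/√2|000⟩ + 1/√2|010⟩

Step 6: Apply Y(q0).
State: (1/√2)i|100⟩ + (1/√2)i|110⟩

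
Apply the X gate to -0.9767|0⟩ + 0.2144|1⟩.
0.2144|0⟩ - 0.9767|1⟩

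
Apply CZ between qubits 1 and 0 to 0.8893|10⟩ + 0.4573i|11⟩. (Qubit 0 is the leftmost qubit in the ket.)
0.8893|10⟩ - 0.4573i|11⟩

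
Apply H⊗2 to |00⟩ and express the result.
1/2|00⟩ + 1/2|01⟩ + 1/2|10⟩ + 1/2|11⟩

H⊗2 gives amp(|y⟩) = (1/2) Σ_x (−1)^(x·y) amp(|x⟩), where x·y is the number of positions in which both x and y have a 1.
|00⟩: (1)/2 = 1/2
|01⟩: (1)/2 = 1/2
|10⟩: (1)/2 = 1/2
|11⟩: (1)/2 = 1/2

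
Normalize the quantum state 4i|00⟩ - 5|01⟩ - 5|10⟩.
0.4924i|00⟩ - 0.6155|01⟩ - 0.6155|10⟩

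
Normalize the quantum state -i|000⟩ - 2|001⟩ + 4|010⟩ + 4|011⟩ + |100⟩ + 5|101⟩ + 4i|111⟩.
-0.1125i|000⟩ - 0.225|001⟩ + 0.45|010⟩ + 0.45|011⟩ + 0.1125|100⟩ + 0.5625|101⟩ + 0.45i|111⟩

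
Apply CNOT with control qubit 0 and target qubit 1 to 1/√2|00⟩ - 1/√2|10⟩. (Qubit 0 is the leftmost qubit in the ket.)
1/√2|00⟩ - 1/√2|11⟩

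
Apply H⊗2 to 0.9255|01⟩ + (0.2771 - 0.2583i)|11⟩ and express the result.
(0.6013 - 0.1292i)|00⟩ + (-0.6013 + 0.1292i)|01⟩ + (0.3242 + 0.1292i)|10⟩ + (-0.3242 - 0.1292i)|11⟩

H⊗2 gives amp(|y⟩) = (1/2) Σ_x (−1)^(x·y) amp(|x⟩), where x·y is the number of positions in which both x and y have a 1.
|00⟩: (0.9255 + (0.2771 - 0.2583i))/2 = (0.6013 - 0.1292i)
|01⟩: (-0.9255 - (0.2771 - 0.2583i))/2 = (-0.6013 + 0.1292i)
|10⟩: (0.9255 - (0.2771 - 0.2583i))/2 = (0.3242 + 0.1292i)
|11⟩: (-0.9255 + (0.2771 - 0.2583i))/2 = (-0.3242 - 0.1292i)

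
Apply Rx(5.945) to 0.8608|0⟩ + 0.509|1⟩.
(-0.8485 - 0.08566i)|0⟩ + (-0.5017 - 0.1449i)|1⟩

Rx(5.945) = [[cos(θ/2), −i·sin(θ/2)], [−i·sin(θ/2), cos(θ/2)]]; θ = 5.945, cos(θ/2) ≈ -0.985738, sin(θ/2) ≈ 0.168288.
With a = amp(|0⟩) = 0.8608 and b = amp(|1⟩) = 0.509:
new amp(|0⟩) = (-0.985738)·a + (-0.168288i)·b = (-0.8485 - 0.08566i)
new amp(|1⟩) = (-0.168288i)·a + (-0.985738)·b = (-0.5017 - 0.1449i)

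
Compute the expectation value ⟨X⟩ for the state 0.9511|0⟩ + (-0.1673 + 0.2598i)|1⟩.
-0.3182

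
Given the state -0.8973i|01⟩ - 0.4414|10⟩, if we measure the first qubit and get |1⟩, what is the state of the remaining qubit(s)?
-|0⟩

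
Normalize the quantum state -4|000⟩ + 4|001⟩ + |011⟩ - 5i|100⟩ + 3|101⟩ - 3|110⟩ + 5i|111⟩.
-0.398|000⟩ + 0.398|001⟩ + 0.0995|011⟩ - 0.4975i|100⟩ + 0.2985|101⟩ - 0.2985|110⟩ + 0.4975i|111⟩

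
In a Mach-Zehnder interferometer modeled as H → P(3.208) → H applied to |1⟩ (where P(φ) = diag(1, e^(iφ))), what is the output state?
(0.9989 + 0.03318i)|0⟩ + (0.001102 - 0.03318i)|1⟩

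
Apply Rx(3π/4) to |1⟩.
-0.9239i|0⟩ + 0.3827|1⟩

Rx(3π/4) = [[cos(θ/2), −i·sin(θ/2)], [−i·sin(θ/2), cos(θ/2)]]; θ = 3π/4, cos(θ/2) ≈ 0.382683, sin(θ/2) ≈ 0.92388.
With a = amp(|0⟩) = 0 and b = amp(|1⟩) = 1:
new amp(|0⟩) = (0.382683)·a + (-0.92388i)·b = -0.9239i
new amp(|1⟩) = (-0.92388i)·a + (0.382683)·b = 0.3827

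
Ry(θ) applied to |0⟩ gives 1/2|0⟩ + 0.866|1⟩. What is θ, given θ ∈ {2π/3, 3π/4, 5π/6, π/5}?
2π/3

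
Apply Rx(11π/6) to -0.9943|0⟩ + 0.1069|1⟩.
(0.9604 - 0.02767i)|0⟩ + (-0.1033 + 0.2573i)|1⟩

Rx(11π/6) = [[cos(θ/2), −i·sin(θ/2)], [−i·sin(θ/2), cos(θ/2)]]; θ = 11π/6, cos(θ/2) ≈ -0.965926, sin(θ/2) ≈ 0.258819.
With a = amp(|0⟩) = -0.9943 and b = amp(|1⟩) = 0.1069:
new amp(|0⟩) = (-0.965926)·a + (-0.258819i)·b = (0.9604 - 0.02767i)
new amp(|1⟩) = (-0.258819i)·a + (-0.965926)·b = (-0.1033 + 0.2573i)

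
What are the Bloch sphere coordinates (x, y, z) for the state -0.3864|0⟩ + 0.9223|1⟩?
(-0.7128, 0, -0.7013)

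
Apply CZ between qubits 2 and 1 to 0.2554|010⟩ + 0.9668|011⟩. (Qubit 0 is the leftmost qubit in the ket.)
0.2554|010⟩ - 0.9668|011⟩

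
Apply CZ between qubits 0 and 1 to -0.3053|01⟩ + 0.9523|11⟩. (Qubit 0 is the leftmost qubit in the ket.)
-0.3053|01⟩ - 0.9523|11⟩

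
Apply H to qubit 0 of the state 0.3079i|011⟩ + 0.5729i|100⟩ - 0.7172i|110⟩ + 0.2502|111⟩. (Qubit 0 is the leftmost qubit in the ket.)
0.4051i|000⟩ - 0.5071i|010⟩ + (0.1769 + 0.2177i)|011⟩ - 0.4051i|100⟩ + 0.5071i|110⟩ + (-0.1769 + 0.2177i)|111⟩

H on qubit 0 mixes each pair of kets that differ only in qubit 0: amplitudes (a, b) of (|…0…⟩, |…1…⟩) become ((a + b)/√2, (a − b)/√2). Kets absent from the input have amplitude 0.
(|000⟩, |100⟩): (a, b) = (0, 0.5729i) → (0.4051i, -0.4051i)
(|010⟩, |110⟩): (a, b) = (0, -0.7172i) → (-0.5071i, 0.5071i)
(|011⟩, |111⟩): (a, b) = (0.3079i, 0.2502) → ((0.1769 + 0.2177i), (-0.1769 + 0.2177i))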